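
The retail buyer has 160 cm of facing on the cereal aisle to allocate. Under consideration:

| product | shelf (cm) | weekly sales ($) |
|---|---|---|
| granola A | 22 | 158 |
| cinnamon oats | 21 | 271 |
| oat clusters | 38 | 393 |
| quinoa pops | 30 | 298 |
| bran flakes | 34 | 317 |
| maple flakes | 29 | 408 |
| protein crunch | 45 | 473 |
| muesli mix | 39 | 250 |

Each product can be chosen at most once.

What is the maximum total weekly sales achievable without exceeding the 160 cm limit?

1767

Density check — maple flakes 14.07, cinnamon oats 12.90, protein crunch 10.51 are the best per cm.
A density-first pass picks granola A + cinnamon oats + oat clusters + maple flakes + protein crunch — 1703 at 155 cm.
Dropping granola A and oat clusters frees 60 cm; slotting in quinoa pops + bran flakes (64 cm) lifts the total to 1767 at 159 cm.
An exhaustive check of the 256 subsets confirms 1767.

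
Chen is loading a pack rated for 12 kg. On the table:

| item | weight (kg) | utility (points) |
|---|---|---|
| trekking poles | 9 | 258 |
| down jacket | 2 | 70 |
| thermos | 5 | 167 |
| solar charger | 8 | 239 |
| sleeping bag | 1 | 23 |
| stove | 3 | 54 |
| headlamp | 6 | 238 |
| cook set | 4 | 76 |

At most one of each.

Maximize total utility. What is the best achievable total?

428

Taking the top-ratio items first gives down jacket + sleeping bag + stove + headlamp for 385 (12 kg).
Replace down jacket and stove with thermos: the trade gains 43 net, giving 428 at 12 kg.
Nothing else within 12 kg beats 428.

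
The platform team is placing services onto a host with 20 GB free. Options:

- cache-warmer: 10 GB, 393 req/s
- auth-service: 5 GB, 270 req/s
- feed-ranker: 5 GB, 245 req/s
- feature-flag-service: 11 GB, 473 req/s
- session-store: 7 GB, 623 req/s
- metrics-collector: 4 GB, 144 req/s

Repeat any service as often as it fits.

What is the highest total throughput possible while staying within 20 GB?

The ratio ordering already packs tightly: auth-service + 2×session-store, 19 GB, 1516.

1516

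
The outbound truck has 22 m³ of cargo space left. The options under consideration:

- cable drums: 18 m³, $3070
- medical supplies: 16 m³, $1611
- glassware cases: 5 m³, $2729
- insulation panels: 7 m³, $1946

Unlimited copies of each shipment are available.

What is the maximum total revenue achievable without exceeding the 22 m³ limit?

10916

Ranking by ratio (revenue/m³): glassware cases 545.80, insulation panels 278.00, cable drums 170.56.
4×glassware cases uses 20 of the 22 m³ and totals 10916.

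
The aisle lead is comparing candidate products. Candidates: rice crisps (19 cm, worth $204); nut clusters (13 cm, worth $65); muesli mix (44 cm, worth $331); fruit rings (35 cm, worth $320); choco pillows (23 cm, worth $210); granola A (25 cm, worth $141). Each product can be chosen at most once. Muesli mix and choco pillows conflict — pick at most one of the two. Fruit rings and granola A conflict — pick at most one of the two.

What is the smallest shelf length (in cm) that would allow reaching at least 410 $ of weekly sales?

Need the lightest bundle worth ≥ 410.
rice crisps + choco pillows reaches 414 using 42 cm.
No combination under 42 cm hits 410.

42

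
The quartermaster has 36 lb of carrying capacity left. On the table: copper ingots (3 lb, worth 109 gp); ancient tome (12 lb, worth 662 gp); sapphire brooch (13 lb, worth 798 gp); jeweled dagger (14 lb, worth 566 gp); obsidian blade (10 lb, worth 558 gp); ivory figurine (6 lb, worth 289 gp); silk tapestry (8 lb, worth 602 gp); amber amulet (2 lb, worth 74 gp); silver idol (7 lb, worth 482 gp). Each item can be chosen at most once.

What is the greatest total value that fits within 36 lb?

2245

Taking sapphire brooch + ivory figurine + silk tapestry + amber amulet + silver idol: 36 lb used, 2245 in value.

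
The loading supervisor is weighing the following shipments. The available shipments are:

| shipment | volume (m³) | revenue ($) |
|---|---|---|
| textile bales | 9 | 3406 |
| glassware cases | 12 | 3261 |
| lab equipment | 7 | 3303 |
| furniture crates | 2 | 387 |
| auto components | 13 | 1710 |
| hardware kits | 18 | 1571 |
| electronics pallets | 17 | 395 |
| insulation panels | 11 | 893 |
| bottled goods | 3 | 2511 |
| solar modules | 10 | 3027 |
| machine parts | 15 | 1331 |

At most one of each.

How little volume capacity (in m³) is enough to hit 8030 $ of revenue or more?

Minimise m³ subject to total revenue ≥ 8030.
Taking textile bales + lab equipment + bottled goods gives 9220 (≥ 8030) for 19 m³.
No combination under 19 m³ hits 8030.

19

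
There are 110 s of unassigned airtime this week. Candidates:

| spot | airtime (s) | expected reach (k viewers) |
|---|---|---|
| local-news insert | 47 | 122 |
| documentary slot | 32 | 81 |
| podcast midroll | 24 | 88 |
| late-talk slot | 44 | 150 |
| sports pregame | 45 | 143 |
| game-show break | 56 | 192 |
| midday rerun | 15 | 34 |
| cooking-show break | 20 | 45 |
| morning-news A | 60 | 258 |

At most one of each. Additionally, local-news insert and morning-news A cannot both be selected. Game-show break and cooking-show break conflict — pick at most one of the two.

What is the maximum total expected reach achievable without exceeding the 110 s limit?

Greedy by ratio would take podcast midroll + midday rerun + morning-news A: 99 s used, total 380.
Dropping podcast midroll and midday rerun frees 39 s; slotting in late-talk slot (44 s) lifts the total to 408 at 104 s.
Nothing else feasible within 110 s beats 408.

408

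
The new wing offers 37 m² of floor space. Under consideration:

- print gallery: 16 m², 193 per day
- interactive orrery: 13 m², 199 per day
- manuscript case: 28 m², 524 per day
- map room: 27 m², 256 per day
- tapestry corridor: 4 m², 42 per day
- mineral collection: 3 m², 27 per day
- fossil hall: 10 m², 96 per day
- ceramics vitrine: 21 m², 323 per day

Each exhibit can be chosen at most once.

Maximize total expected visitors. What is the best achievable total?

593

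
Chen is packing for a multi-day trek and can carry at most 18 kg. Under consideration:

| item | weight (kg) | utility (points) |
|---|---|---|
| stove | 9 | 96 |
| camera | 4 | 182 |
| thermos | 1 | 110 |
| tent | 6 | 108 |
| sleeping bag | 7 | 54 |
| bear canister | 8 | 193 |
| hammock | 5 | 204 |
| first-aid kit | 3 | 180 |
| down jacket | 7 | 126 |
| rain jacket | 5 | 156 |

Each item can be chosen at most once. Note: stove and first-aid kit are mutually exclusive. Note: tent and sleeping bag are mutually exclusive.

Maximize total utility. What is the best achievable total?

832

Camera + thermos + hammock + first-aid kit + rain jacket uses 18 of the 18 kg and totals 832.
Runner-up camera + hammock + first-aid kit + rain jacket tops out at 722.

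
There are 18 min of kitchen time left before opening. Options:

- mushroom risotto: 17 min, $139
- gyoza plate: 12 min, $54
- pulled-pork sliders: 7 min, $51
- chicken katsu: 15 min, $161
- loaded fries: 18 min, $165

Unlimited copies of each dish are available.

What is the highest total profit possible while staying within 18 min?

165

Greedy by ratio would take chicken katsu: 15 min used, total 161.
Replace chicken katsu with loaded fries: the trade gains 4 net, giving 165 at 18 min.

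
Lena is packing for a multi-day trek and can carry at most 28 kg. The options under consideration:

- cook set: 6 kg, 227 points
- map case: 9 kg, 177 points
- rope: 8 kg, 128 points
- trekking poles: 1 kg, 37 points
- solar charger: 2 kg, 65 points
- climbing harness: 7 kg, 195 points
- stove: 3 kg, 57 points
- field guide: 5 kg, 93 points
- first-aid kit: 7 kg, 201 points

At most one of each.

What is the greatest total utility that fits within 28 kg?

Filling by ratio: cook set + trekking poles + solar charger + climbing harness + stove + first-aid kit for 782, with 2 kg left unused.
Replace stove with field guide: the trade gains 36 net, giving 818 at 28 kg.
The closest alternative, cook set + trekking poles + solar charger + climbing harness + stove + first-aid kit, reaches only 782.

818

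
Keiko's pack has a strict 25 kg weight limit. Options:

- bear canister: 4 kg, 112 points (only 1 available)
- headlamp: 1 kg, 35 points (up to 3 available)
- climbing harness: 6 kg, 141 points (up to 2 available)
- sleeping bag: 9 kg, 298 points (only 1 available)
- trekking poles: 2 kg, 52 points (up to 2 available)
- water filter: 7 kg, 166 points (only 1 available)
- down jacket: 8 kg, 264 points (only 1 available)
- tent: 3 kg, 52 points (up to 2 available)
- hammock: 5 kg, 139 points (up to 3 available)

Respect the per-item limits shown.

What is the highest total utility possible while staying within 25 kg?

806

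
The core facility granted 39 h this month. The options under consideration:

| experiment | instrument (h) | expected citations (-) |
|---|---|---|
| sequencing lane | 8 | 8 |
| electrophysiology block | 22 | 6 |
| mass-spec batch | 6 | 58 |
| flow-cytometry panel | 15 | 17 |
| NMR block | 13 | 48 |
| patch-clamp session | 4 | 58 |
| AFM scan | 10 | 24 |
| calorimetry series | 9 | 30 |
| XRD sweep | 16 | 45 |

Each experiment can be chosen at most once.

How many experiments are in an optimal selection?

4

The maximum expected citations within 39 h is 209.
For example mass-spec batch + NMR block + patch-clamp session + XRD sweep achieves it, using 39 h.
Any selection reaching 209 contains exactly 4 experiments.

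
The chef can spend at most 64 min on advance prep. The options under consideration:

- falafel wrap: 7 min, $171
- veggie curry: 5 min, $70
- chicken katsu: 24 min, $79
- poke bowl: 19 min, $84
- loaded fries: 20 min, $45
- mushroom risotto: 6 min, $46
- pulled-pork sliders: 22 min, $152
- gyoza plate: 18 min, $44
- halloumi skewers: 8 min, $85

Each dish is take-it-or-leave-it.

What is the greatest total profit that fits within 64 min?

The ratio heuristic lands on falafel wrap + veggie curry + mushroom risotto + pulled-pork sliders + halloumi skewers (524) but leaves 16 min idle.
Replace mushroom risotto with poke bowl: the trade gains 38 net, giving 562 at 61 min.

562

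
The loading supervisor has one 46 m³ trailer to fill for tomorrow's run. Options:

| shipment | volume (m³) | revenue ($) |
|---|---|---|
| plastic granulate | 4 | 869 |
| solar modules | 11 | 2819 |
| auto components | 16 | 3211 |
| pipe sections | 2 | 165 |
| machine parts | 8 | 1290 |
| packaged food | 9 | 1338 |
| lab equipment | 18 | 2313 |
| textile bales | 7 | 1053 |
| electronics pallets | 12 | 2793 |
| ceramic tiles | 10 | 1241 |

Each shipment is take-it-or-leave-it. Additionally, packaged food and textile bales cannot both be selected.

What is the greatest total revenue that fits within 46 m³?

Ranking by ratio (revenue/m³): solar modules 256.27, electronics pallets 232.75, plastic granulate 217.25.
Taking the top-ratio shipments first gives plastic granulate + solar modules + auto components + pipe sections + electronics pallets for 9857 (45 m³).
Dropping plastic granulate and pipe sections frees 6 m³; slotting in textile bales (7 m³) lifts the total to 9876 at 46 m³.

9876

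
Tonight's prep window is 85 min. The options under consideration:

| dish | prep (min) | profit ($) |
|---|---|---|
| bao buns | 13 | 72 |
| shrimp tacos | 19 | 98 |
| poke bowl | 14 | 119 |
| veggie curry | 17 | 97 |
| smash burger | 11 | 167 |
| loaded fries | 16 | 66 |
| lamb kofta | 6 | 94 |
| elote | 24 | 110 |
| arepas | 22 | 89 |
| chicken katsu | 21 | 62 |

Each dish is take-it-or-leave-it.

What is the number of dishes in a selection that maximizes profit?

6

The maximum profit within 85 min is 659.
For example bao buns + poke bowl + veggie curry + smash burger + lamb kofta + elote achieves it, using 85 min.
All optima have 6 dishes.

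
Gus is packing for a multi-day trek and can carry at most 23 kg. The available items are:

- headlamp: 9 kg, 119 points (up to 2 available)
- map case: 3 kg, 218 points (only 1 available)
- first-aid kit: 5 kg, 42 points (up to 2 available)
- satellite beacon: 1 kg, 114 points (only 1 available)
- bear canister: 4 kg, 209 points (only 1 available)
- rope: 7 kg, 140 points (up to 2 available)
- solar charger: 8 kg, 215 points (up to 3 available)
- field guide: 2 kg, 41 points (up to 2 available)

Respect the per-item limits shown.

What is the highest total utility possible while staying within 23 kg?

Greedy by ratio would take map case + satellite beacon + bear canister + solar charger + 2×field guide: 20 kg used, total 838.
Replace 2×field guide with rope: the trade gains 58 net, giving 896 at 23 kg.
Every other selection either busts 23 kg or exceeds an availability limit or fails to beat 896.

896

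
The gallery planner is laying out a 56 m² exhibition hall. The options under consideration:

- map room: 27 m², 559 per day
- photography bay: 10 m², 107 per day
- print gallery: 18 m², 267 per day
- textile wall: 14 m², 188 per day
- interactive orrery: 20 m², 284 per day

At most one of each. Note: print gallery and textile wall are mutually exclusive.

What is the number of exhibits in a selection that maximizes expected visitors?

Best achievable expected visitors is 933.
One optimal bundle: map room + photography bay + print gallery (55 m²).
All optima have 3 exhibits.

3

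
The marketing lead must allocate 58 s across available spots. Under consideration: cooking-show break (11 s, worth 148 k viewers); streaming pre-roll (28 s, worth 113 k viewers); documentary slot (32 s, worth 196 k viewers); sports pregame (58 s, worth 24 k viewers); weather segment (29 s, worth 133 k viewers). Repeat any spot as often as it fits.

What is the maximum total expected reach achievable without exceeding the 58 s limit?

740

The ratio ordering already packs tightly: 5×cooking-show break, 55 s, 740.
Every other selection either busts 58 s or fails to beat 740.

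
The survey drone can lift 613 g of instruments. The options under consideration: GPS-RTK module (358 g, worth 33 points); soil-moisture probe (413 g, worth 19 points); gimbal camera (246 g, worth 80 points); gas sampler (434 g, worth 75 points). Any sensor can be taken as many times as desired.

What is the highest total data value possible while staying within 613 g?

160

Best packing: 2×gimbal camera — 492 g, 160 total.
The spare 121 g is too small for any remaining sensor, and no exchange beats 160.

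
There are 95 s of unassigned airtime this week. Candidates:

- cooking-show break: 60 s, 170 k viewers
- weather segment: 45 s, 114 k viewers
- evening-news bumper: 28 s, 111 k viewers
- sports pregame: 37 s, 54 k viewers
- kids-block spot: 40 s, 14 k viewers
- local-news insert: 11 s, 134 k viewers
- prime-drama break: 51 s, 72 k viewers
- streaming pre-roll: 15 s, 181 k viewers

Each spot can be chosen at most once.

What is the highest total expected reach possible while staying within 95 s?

Filling by ratio: evening-news bumper + sports pregame + local-news insert + streaming pre-roll for 480, with 4 s left unused.
Dropping evening-news bumper and sports pregame frees 65 s; slotting in cooking-show break (60 s) lifts the total to 485 at 86 s.
The closest alternative, evening-news bumper + sports pregame + local-news insert + streaming pre-roll, reaches only 480.

485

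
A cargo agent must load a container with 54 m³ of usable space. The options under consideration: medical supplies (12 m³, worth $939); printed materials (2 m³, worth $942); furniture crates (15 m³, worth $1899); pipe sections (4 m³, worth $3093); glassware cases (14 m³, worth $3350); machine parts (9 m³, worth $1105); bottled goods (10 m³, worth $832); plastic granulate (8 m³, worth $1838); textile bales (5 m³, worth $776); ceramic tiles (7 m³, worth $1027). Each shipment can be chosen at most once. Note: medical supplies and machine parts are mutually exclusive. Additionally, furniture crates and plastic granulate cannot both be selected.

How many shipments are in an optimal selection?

7

Best achievable revenue is 12187.
printed materials + pipe sections + glassware cases + machine parts + bottled goods + plastic granulate + ceramic tiles hits 12187 at 54 m³.
Any selection reaching 12187 contains exactly 7 shipments.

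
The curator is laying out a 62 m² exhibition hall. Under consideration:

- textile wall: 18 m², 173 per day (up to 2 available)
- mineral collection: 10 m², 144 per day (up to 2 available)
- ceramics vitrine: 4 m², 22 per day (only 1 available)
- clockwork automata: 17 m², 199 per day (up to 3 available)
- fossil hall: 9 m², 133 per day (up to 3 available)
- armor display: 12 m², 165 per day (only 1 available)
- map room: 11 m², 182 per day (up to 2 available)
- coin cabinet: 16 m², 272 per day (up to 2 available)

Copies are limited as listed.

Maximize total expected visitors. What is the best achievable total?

1003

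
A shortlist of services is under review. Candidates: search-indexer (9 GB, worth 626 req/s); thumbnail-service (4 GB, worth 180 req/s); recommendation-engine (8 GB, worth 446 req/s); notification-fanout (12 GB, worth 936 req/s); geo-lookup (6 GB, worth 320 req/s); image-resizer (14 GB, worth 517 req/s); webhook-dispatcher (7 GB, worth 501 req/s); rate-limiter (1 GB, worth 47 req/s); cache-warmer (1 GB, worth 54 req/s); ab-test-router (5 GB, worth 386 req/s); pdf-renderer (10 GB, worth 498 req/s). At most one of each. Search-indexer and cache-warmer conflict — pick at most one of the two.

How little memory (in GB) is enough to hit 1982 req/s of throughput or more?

Minimise GB subject to total throughput ≥ 1982.
search-indexer + notification-fanout + rate-limiter + ab-test-router reaches 1995 using 27 GB.
Below 27 GB the best achievable stays under 1982.

27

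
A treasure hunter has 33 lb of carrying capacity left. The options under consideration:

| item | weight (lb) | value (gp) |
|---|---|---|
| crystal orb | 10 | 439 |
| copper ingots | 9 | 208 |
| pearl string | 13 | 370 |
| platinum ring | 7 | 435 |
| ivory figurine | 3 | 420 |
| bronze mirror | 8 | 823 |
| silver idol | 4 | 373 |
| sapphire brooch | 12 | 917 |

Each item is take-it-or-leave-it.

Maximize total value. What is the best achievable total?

The ratio heuristic lands on ivory figurine + bronze mirror + silver idol + sapphire brooch (2533) but leaves 6 lb idle.
Replace silver idol with crystal orb: the trade gains 66 net, giving 2599 at 33 lb.
Next best is platinum ring + ivory figurine + bronze mirror + sapphire brooch at 2595 (30 lb) — short by 4.

2599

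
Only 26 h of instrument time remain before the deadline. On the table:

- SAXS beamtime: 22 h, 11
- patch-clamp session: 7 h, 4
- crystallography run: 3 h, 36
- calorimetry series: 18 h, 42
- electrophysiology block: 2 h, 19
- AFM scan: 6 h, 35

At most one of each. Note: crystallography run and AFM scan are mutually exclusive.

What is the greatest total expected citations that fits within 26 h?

Best packing: crystallography run + calorimetry series + electrophysiology block — 23 h, 97 total.

97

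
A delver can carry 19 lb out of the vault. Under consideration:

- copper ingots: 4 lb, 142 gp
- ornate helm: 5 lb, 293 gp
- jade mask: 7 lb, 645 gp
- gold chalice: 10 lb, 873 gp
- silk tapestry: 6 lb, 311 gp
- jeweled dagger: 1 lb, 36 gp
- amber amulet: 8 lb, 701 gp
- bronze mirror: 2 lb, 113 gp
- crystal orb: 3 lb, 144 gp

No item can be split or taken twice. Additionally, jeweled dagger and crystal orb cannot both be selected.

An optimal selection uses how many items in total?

3

Optimal total is 1631.
For example jade mask + gold chalice + bronze mirror achieves it, using 19 lb.
Any selection reaching 1631 contains exactly 3 items.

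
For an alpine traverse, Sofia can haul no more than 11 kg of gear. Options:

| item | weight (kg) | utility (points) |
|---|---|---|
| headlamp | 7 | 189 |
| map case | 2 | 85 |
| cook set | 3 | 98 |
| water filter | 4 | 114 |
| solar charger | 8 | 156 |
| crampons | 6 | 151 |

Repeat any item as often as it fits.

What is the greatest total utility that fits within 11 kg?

438

The ratio heuristic lands on 5×map case (425) but leaves 1 kg idle.
Dropping map case frees 2 kg; slotting in cook set (3 kg) lifts the total to 438 at 11 kg.
Nothing else within 11 kg beats 438.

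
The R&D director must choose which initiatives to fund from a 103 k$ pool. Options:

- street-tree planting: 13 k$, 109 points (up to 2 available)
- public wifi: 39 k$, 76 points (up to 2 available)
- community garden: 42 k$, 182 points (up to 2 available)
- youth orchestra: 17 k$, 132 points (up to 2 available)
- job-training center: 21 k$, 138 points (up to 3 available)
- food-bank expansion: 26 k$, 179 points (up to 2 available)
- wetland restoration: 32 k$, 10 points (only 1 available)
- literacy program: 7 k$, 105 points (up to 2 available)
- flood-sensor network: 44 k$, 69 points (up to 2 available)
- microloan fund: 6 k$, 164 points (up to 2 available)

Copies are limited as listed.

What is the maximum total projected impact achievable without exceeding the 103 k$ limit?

A density-first pass picks 2×street-tree planting + 2×youth orchestra + 2×literacy program + 2×microloan fund — 1020 at 86 k$.
Replace street-tree planting and youth orchestra with job-training center + food-bank expansion: the trade gains 76 net, giving 1096 at 103 k$.

1096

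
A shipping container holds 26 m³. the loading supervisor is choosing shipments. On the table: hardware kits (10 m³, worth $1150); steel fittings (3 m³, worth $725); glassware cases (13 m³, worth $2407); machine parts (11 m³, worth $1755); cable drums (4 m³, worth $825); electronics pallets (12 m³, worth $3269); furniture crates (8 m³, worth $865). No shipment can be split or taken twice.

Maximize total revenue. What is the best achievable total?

Ranking by ratio (revenue/m³): electronics pallets 272.42, steel fittings 241.67, cable drums 206.25, glassware cases 185.15.
A density-first pass picks steel fittings + cable drums + electronics pallets — 4819 at 19 m³.
The 4 m³ tied up in cable drums is better spent on machine parts — total rises to 5749 (26 m³).
Next best is glassware cases + electronics pallets at 5676 (25 m³) — short by 73.

5749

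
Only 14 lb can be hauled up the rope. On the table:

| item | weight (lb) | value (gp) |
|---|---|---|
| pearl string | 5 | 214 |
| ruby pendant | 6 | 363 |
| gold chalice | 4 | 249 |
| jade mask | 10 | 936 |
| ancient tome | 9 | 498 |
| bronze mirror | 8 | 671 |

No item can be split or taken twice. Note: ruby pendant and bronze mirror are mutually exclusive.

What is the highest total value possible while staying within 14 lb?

1185

By value per lb: jade mask 93.60, bronze mirror 83.88, gold chalice 62.25, ruby pendant 60.50 lead.
Gold chalice + jade mask uses 14 of the 14 lb and totals 1185.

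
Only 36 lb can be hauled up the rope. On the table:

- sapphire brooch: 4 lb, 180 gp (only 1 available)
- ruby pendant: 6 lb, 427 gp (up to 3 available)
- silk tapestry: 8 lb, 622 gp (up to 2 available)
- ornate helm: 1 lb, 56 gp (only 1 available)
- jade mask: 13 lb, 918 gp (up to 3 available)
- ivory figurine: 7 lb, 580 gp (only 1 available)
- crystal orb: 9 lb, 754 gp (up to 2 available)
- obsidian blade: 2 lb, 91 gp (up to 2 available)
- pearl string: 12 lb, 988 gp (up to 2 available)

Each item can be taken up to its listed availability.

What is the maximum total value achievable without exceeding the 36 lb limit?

By value per lb: crystal orb 83.78, ivory figurine 82.86, pearl string 82.33 lead.
A density-first pass picks silk tapestry + ornate helm + ivory figurine + 2×crystal orb + obsidian blade — 2857 at 36 lb.
Replace ornate helm and crystal orb and obsidian blade with pearl string: the trade gains 87 net, giving 2944 at 36 lb.
No other feasible combination exceeds 2944.

2944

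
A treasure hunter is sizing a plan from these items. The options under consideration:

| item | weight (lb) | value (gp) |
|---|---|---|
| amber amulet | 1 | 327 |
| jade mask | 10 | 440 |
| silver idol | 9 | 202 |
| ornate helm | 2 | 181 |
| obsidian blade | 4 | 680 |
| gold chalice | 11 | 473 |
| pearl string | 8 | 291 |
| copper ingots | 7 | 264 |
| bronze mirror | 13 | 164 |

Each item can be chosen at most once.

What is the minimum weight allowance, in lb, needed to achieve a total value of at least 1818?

24

Minimise lb subject to total value ≥ 1818.
amber amulet + jade mask + ornate helm + obsidian blade + copper ingots: 1892 value at 24 lb.
No combination under 24 lb hits 1818.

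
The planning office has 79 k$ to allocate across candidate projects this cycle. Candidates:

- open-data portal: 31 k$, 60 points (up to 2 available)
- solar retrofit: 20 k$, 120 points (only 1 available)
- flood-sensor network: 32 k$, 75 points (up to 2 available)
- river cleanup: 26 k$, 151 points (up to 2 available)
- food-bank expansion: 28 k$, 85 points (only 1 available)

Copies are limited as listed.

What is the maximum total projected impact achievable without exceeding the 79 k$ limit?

422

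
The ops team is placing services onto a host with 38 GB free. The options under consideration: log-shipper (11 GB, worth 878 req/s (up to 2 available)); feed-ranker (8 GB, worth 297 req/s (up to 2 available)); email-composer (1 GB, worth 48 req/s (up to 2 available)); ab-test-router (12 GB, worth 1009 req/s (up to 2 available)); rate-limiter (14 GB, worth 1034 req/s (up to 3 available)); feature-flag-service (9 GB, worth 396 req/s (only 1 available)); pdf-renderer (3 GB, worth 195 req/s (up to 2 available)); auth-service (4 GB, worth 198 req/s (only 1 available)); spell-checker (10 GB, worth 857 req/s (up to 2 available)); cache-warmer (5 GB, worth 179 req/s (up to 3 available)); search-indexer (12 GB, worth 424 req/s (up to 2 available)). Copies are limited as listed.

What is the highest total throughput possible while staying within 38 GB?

3118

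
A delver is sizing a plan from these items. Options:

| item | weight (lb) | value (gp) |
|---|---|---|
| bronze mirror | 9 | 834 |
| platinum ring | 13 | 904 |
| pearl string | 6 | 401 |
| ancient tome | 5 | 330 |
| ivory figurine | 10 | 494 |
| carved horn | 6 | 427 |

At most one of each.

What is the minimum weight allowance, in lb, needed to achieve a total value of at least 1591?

20

Look for the lowest-weight combination reaching 1591.
bronze mirror + ancient tome + carved horn: 1591 value at 20 lb.
Any bundle with less than 20 lb falls short of 1591.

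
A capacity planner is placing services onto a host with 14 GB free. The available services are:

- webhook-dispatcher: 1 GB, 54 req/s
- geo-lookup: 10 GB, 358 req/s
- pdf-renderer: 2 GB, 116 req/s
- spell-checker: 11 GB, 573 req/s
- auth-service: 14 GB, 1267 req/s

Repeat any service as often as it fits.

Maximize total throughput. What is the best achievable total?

Best packing: auth-service — 14 GB, 1267 total.
Nothing else within 14 GB beats 1267.

1267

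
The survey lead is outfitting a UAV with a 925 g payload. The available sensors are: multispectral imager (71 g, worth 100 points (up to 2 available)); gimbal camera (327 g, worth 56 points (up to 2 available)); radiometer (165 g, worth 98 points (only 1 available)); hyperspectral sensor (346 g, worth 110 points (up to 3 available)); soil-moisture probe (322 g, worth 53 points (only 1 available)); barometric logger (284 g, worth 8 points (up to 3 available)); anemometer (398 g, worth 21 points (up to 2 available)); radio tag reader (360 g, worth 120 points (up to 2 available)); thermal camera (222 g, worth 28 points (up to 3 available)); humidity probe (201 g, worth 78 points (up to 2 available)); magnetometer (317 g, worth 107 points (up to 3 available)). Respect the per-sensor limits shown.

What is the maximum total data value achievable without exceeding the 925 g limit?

496

The ratio heuristic lands on 2×multispectral imager + radiometer + 2×humidity probe (454) but leaves 216 g idle.
The 201 g tied up in humidity probe is better spent on radio tag reader — total rises to 496 (868 g).
No other feasible combination exceeds 496.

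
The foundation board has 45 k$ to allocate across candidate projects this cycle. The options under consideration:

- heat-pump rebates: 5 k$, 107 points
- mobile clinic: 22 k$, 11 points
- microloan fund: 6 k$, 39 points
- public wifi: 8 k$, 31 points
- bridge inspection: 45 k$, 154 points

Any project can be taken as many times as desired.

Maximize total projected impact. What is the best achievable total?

963

Density check — heat-pump rebates 21.40, microloan fund 6.50, public wifi 3.88 are the best per k$.
Taking 9×heat-pump rebates: 45 k$ used, 963 in projected impact.
No other feasible combination exceeds 963.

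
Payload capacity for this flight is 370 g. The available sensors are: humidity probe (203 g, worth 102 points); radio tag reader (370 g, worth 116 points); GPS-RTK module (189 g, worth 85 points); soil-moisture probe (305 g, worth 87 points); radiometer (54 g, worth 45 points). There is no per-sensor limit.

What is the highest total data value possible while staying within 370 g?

270

6×radiometer uses 324 of the 370 g and totals 270.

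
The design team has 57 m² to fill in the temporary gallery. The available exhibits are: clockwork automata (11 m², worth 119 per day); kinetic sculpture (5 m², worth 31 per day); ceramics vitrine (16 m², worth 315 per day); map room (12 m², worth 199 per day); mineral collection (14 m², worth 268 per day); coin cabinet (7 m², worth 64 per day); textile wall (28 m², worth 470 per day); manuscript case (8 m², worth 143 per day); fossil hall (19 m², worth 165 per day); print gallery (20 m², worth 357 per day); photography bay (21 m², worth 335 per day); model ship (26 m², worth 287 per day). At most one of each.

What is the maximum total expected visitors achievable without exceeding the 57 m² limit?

Greedy by ratio would take ceramics vitrine + map room + mineral collection + coin cabinet + manuscript case: 57 m² used, total 989.
The 21 m² tied up in mineral collection and coin cabinet is better spent on print gallery — total rises to 1014 (56 m²).
An exhaustive check of the 4096 subsets confirms 1014.

1014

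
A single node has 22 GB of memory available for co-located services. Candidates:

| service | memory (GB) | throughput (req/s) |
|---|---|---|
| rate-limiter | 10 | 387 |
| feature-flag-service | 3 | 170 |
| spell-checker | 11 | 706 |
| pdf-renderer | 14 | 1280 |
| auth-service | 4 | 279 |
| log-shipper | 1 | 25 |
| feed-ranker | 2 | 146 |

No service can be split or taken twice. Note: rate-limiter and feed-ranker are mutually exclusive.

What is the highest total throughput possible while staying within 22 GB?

Ranking by ratio (throughput/GB): pdf-renderer 91.43, feed-ranker 73.00, auth-service 69.75, spell-checker 64.18.
A density-first pass picks pdf-renderer + auth-service + log-shipper + feed-ranker — 1730 at 21 GB.
Dropping feed-ranker frees 2 GB; slotting in feature-flag-service (3 GB) lifts the total to 1754 at 22 GB.

1754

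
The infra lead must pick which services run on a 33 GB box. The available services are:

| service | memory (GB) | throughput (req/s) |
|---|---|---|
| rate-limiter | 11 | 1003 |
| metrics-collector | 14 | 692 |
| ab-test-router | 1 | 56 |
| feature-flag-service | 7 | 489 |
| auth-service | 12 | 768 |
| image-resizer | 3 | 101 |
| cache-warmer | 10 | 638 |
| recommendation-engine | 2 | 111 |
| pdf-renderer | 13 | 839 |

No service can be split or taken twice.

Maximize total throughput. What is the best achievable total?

2442

Taking the top-ratio services first gives rate-limiter + ab-test-router + feature-flag-service + pdf-renderer for 2387 (32 GB).
Dropping ab-test-router frees 1 GB; slotting in recommendation-engine (2 GB) lifts the total to 2442 at 33 GB.
No other feasible combination exceeds 2442.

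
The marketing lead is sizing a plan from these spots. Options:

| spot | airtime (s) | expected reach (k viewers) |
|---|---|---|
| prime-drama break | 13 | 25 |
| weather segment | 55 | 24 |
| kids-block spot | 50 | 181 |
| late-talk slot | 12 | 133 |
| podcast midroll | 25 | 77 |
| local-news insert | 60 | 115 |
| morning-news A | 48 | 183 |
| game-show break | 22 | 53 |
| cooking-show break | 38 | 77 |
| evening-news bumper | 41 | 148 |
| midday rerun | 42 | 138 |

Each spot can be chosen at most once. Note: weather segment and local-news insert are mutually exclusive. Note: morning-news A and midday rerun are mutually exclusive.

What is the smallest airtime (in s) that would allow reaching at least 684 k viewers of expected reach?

Need the lightest bundle worth ≥ 684.
kids-block spot + late-talk slot + morning-news A + game-show break + evening-news bumper reaches 698 using 173 s.
Below 173 s the best achievable stays under 684.

173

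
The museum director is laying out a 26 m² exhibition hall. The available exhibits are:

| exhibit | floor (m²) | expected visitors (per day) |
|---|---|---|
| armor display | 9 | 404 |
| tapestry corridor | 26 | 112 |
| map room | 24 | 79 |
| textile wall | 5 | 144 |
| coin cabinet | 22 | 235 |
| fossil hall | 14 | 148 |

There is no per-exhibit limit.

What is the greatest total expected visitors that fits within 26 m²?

By expected visitors per m²: armor display 44.89, textile wall 28.80, coin cabinet 10.68 lead.
The ratio ordering already packs tightly: 2×armor display + textile wall, 23 m², 952.
Nothing else within 26 m² beats 952.

952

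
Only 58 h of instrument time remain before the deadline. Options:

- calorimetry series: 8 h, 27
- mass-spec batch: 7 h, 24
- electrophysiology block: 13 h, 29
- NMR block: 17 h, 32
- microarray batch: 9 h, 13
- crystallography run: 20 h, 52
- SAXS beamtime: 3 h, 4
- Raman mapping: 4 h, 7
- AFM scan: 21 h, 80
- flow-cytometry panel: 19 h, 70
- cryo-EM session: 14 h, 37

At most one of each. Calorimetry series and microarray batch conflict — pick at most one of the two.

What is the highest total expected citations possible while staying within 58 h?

By expected citations per h: AFM scan 3.81, flow-cytometry panel 3.68, mass-spec batch 3.43, calorimetry series 3.38 lead.
The ratio ordering already packs tightly: calorimetry series + mass-spec batch + SAXS beamtime + AFM scan + flow-cytometry panel, 58 h, 205.
Next best is calorimetry series + mass-spec batch + AFM scan + flow-cytometry panel at 201 (55 h) — short by 4.

205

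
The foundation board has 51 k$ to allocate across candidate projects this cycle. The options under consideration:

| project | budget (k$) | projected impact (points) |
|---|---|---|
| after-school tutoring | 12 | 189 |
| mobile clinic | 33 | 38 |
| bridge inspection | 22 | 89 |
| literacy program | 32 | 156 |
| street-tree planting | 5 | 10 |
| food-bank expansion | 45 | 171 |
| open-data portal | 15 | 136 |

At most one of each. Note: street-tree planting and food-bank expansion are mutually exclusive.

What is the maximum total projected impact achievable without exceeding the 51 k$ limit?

Best packing: after-school tutoring + bridge inspection + open-data portal — 49 k$, 414 total.

414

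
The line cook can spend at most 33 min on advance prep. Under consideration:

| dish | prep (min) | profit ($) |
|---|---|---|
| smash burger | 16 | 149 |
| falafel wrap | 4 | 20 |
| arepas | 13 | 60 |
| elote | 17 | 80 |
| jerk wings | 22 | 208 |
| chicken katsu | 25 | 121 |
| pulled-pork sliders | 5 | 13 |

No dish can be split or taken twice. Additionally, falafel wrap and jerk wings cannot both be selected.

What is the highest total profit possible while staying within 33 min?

229

Best packing: smash burger + falafel wrap + arepas — 33 min, 229 total.
Every other selection either busts 33 min or breaks a pairing rule or fails to beat 229.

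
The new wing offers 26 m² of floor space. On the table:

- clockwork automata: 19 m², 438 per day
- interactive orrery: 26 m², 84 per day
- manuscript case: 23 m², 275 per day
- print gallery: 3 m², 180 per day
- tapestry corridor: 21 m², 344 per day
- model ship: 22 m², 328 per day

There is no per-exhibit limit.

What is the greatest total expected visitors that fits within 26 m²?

1440

Density check — print gallery 60.00, clockwork automata 23.05, tapestry corridor 16.38, model ship 14.91 are the best per m².
Taking 8×print gallery: 24 m² used, 1440 in expected visitors.
Nothing else within 26 m² beats 1440.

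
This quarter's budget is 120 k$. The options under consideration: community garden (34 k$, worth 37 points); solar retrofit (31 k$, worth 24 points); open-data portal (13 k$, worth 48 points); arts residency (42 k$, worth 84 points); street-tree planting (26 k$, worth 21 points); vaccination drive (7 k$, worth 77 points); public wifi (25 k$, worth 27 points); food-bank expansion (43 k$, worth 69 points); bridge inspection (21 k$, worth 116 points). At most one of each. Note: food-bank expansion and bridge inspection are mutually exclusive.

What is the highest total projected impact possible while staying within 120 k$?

Best packing: community garden + open-data portal + arts residency + vaccination drive + bridge inspection — 117 k$, 362 total.
Every other selection either busts 120 k$ or breaks a pairing rule or fails to beat 362.

362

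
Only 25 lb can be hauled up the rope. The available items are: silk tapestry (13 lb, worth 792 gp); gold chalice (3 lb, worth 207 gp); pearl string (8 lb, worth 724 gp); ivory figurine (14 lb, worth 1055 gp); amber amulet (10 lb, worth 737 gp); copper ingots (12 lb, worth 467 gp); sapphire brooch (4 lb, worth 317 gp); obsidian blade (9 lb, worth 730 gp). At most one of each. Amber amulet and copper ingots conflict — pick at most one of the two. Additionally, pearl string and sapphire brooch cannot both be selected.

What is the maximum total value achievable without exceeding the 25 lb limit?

1986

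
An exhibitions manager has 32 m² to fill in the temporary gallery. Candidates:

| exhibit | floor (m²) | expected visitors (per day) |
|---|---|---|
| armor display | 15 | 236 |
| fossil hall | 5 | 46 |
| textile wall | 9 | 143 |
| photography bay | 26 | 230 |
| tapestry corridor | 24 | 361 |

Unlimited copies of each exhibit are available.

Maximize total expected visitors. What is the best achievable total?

475

Density check — textile wall 15.89, armor display 15.73, tapestry corridor 15.04 are the best per m².
Fossil hall + 3×textile wall uses 32 of the 32 m² and totals 475.
Nothing else within 32 m² beats 475.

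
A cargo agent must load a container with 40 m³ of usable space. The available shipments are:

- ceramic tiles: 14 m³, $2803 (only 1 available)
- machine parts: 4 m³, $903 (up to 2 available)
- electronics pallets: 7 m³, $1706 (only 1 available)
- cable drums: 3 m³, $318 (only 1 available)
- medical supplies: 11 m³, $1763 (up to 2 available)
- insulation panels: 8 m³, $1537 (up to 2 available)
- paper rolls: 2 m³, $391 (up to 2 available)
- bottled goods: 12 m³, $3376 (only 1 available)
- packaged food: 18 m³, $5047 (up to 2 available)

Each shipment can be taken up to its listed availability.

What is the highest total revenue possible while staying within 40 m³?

Filling by ratio: electronics pallets + paper rolls + bottled goods + packaged food for 10520, with 1 m³ left unused.
A better packing is machine parts + 2×packaged food: 40 m³, total 10997.
No other feasible combination exceeds 10997.

10997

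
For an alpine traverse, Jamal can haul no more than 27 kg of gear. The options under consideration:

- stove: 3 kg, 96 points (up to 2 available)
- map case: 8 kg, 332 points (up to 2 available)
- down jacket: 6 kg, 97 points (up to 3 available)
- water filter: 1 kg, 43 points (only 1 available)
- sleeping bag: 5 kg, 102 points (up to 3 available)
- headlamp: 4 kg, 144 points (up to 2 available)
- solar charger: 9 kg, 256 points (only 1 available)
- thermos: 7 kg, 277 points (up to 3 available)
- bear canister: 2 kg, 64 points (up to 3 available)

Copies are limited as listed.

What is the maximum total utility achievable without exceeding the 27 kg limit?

1085

Density check — water filter 43.00, map case 41.50, thermos 39.57, headlamp 36.00 are the best per kg.
Greedy by ratio would take stove + 2×map case + water filter + thermos: 27 kg used, total 1080.
The 4 kg tied up in stove and water filter is better spent on headlamp — total rises to 1085 (27 kg).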